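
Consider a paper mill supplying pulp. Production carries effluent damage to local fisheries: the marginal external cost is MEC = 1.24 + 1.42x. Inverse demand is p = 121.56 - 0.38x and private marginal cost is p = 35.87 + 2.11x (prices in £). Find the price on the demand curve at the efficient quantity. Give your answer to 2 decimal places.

Social marginal cost = private MC + MEC = 37.11 + 3.53x.
Set SMC = demand: 37.11 + 3.53x = 121.56 - 0.38x → x* = 21.5985.
Consumer price on the demand curve at x*: 121.56 − 0.38×21.5985 = 113.3526.

P = £113.35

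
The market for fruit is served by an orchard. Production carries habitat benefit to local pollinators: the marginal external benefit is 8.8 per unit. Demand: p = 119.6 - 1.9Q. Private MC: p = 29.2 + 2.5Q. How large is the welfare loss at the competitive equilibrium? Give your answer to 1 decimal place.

DWL = 8.8

Market equilibrium (private): 29.2 + 2.5Q = 119.6 - 1.9Q → Q_m = 20.5455.
Social marginal cost = private MC − MEB = 20.4 + 2.5Q.
Set SMC = demand: 20.4 + 2.5Q = 119.6 - 1.9Q → Q* = 22.5455.
The loss is the area between SMC and demand from Q* to Q_m; with linear curves that's a triangle of height MEB(Q_m).
DWL = ½ × 2.0000 × 8.8000 = 8.8000.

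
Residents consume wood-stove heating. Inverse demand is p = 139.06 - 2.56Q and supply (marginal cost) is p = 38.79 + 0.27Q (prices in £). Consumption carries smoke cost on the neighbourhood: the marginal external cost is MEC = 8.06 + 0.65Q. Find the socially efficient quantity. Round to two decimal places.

Q* = 26.50

Social marginal benefit = demand − MEC = 131.00 - 3.21Q.
Set SMB = MC: 131.00 - 3.21Q = 38.79 + 0.27Q → Q* = 26.4971.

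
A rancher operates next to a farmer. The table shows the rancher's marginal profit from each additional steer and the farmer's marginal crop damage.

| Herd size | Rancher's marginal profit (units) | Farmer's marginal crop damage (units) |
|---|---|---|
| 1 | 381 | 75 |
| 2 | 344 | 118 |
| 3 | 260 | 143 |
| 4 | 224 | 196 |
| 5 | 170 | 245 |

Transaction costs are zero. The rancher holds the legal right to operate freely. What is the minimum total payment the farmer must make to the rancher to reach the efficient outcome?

Left alone the rancher would choose level 5 (marginal profit stays positive).
Efficient level: k* = 4 (marginal profit ≥ marginal crop damage through 4).
The farmer must at least cover the rancher's forgone profit from cutting 5→4: 170 = 170.

170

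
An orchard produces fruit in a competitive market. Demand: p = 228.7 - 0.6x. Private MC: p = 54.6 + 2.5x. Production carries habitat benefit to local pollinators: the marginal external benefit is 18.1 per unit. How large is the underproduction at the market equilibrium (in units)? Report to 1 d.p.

5.8 units

Market equilibrium (private): 54.6 + 2.5x = 228.7 - 0.6x → x_m = 56.1613.
Social marginal cost = private MC − MEB = 36.5 + 2.5x.
Set SMC = demand: 36.5 + 2.5x = 228.7 - 0.6x → x* = 62.0000.
Gap = |56.1613 − 62.0000| = 5.8387.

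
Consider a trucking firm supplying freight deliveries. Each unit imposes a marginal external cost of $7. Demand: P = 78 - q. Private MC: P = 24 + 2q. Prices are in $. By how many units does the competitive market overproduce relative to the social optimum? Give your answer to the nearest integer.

2 units

Market equilibrium (private): 24 + 2q = 78 - q → q_m = 18.0000.
Social marginal cost = private MC + MEC = 31 + 2q.
Set SMC = demand: 31 + 2q = 78 - q → q* = 15.6667.
Gap = |18.0000 − 15.6667| = 2.3333.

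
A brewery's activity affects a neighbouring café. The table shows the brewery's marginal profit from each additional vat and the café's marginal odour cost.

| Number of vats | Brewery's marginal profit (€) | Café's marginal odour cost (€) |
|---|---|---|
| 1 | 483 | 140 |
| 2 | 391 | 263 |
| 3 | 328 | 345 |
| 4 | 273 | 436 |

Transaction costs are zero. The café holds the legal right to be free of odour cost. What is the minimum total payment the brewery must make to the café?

€403

Efficient level: marginal profit ≥ marginal odour cost through level 2, so k* = 2.
With the café holding the right, the brewery must at least compensate total damage at k*: 140 + 263 = 403.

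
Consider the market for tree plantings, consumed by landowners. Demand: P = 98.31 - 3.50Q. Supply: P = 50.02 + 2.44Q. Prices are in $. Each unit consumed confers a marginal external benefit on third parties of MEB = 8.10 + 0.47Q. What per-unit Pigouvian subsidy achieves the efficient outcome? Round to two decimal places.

Social marginal benefit = demand + MEB = 106.41 - 3.03Q.
Set SMB = MC: 106.41 - 3.03Q = 50.02 + 2.44Q → Q* = 10.3090.
The Pigouvian subsidy equals MEB at Q*: 8.10 + 0.47×10.3090 = 12.9452.

subsidy = $12.95 per unit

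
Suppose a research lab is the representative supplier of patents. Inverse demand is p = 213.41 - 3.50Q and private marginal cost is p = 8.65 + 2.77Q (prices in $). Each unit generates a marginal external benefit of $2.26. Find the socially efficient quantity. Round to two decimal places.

Q* = 33.02

Social marginal cost = private MC − MEB = 6.39 + 2.77Q.
Set SMC = demand: 6.39 + 2.77Q = 213.41 - 3.50Q → Q* = 33.0175.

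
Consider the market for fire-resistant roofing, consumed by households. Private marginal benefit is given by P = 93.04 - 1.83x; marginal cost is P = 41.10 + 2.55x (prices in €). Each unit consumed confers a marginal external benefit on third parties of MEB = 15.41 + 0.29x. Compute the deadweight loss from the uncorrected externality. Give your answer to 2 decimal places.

DWL = €43.43

Market equilibrium (private): 41.10 + 2.55x = 93.04 - 1.83x → x_m = 11.8584.
Social marginal benefit = demand + MEB = 108.45 - 1.54x.
Set SMB = MC: 108.45 - 1.54x = 41.10 + 2.55x → x* = 16.4670.
The welfare-loss triangle has base |x_m − x*| and height MEB(x_m) (the vertical gap between SMB and MC is zero at x* and MEB at x_m).
DWL = ½ × 4.6086 × 18.8489 = 43.4335.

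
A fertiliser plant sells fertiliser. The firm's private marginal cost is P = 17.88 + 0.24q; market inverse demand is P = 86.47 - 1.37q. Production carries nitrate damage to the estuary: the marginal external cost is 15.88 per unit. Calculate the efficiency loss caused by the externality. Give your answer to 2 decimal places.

Market equilibrium (private): 17.88 + 0.24q = 86.47 - 1.37q → q_m = 42.6025.
Social marginal cost = private MC + MEC = 33.76 + 0.24q.
Set SMC = demand: 33.76 + 0.24q = 86.47 - 1.37q → q* = 32.7391.
The loss is the area between SMC and demand from q* to q_m; with linear curves that's a triangle of height MEC(q_m).
DWL = ½ × 9.8634 × 15.8800 = 78.3154.

DWL = 78.32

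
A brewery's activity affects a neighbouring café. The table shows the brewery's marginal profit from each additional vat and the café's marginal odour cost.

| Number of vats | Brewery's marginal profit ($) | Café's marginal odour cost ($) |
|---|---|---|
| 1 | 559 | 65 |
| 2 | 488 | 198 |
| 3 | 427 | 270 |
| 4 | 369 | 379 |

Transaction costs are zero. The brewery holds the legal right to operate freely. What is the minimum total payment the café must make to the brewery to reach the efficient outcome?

Left alone the brewery would choose level 4 (marginal profit stays positive).
Efficient level: k* = 3 (marginal profit ≥ marginal odour cost through 3).
The café must at least cover the brewery's forgone profit from cutting 4→3: 369 = 369.

$369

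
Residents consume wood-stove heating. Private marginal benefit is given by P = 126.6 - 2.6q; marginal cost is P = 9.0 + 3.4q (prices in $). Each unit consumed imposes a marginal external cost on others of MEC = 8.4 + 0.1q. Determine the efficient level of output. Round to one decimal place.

q* = 17.9

Social marginal benefit = demand − MEC = 118.2 - 2.7q.
Set SMB = MC: 118.2 - 2.7q = 9.0 + 3.4q → q* = 17.9016.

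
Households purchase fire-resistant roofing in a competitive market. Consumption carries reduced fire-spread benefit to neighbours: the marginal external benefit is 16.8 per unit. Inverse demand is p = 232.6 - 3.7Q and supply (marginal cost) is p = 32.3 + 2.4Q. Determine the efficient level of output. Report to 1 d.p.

Q* = 35.6

Social marginal benefit = demand + MEB = 249.4 - 3.7Q.
Set SMB = MC: 249.4 - 3.7Q = 32.3 + 2.4Q → Q* = 35.5902.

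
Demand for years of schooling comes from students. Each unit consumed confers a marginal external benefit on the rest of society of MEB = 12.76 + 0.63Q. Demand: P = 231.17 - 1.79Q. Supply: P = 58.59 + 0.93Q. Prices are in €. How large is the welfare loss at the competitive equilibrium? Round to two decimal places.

DWL = €665.25

Market equilibrium (private): 58.59 + 0.93Q = 231.17 - 1.79Q → Q_m = 63.4485.
Social marginal benefit = demand + MEB = 243.93 - 1.16Q.
Set SMB = MC: 243.93 - 1.16Q = 58.59 + 0.93Q → Q* = 88.6794.
The loss is the area between SMB and MC from Q* to Q_m; with linear curves that's a triangle of height MEB(Q_m).
DWL = ½ × 25.2309 × 52.7326 = 665.2455.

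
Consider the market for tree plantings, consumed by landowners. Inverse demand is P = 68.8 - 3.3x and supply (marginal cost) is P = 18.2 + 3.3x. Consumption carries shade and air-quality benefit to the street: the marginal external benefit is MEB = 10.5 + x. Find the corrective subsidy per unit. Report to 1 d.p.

Social marginal benefit = demand + MEB = 79.3 - 2.3x.
Set SMB = MC: 79.3 - 2.3x = 18.2 + 3.3x → x* = 10.9107.
The Pigouvian subsidy equals MEB at x*: 10.5 + 1.0×10.9107 = 21.4107.

subsidy = 21.4 per unit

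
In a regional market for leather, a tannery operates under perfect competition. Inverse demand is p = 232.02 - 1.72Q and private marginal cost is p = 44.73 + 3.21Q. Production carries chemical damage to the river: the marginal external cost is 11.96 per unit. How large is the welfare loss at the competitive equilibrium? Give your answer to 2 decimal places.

DWL = 14.51

Market equilibrium (private): 44.73 + 3.21Q = 232.02 - 1.72Q → Q_m = 37.9899.
Social marginal cost = private MC + MEC = 56.69 + 3.21Q.
Set SMC = demand: 56.69 + 3.21Q = 232.02 - 1.72Q → Q* = 35.5639.
Height of the DWL triangle at Q_m is SMC(Q_m) − demand(Q_m) = MEC(Q_m) = 11.9600.
DWL = ½ × 2.4260 × 11.9600 = 14.5075.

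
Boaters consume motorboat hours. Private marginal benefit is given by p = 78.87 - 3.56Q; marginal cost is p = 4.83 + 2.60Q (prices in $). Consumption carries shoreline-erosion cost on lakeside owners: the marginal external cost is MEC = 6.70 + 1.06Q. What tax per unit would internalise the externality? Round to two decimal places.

Social marginal benefit = demand − MEC = 72.17 - 4.62Q.
Set SMB = MC: 72.17 - 4.62Q = 4.83 + 2.60Q → Q* = 9.3269.
The Pigouvian tax equals MEC at Q*: 6.70 + 1.06×9.3269 = 16.5865.

tax = $16.59 per unit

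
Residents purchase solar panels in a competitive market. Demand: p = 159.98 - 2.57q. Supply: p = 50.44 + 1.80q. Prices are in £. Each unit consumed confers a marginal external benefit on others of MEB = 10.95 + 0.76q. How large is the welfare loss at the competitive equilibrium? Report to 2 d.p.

DWL = £124.66

Market equilibrium (private): 50.44 + 1.80q = 159.98 - 2.57q → q_m = 25.0664.
Social marginal benefit = demand + MEB = 170.93 - 1.81q.
Set SMB = MC: 170.93 - 1.81q = 50.44 + 1.80q → q* = 33.3767.
The welfare-loss triangle has base |q_m − q*| and height MEB(q_m) (the vertical gap between SMB and MC is zero at q* and MEB at q_m).
DWL = ½ × 8.3103 × 30.0004 = 124.6562.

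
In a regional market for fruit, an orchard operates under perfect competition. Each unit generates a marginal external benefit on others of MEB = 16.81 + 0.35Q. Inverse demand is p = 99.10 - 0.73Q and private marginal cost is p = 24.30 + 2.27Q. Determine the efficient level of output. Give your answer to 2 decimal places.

Q* = 34.57

Social marginal cost = private MC − MEB = 7.49 + 1.92Q.
Set SMC = demand: 7.49 + 1.92Q = 99.10 - 0.73Q → Q* = 34.5698.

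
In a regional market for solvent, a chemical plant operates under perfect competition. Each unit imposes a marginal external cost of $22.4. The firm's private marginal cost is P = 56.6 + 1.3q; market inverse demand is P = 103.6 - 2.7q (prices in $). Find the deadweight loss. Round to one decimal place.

DWL = $62.7

Market equilibrium (private): 56.6 + 1.3q = 103.6 - 2.7q → q_m = 11.7500.
Social marginal cost = private MC + MEC = 79.0 + 1.3q.
Set SMC = demand: 79.0 + 1.3q = 103.6 - 2.7q → q* = 6.1500.
Height of the DWL triangle at q_m is SMC(q_m) − demand(q_m) = MEC(q_m) = 22.4000.
DWL = ½ × 5.6000 × 22.4000 = 62.7200.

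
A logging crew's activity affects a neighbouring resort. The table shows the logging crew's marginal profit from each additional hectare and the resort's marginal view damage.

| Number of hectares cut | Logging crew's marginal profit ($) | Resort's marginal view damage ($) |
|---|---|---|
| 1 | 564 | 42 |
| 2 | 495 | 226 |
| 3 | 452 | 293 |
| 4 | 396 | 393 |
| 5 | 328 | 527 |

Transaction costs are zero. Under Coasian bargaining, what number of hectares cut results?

4

Bargaining reaches the level where marginal profit last exceeds marginal view damage.
That holds through level 4 (396 ≥ 393) but not at 5 (328 < 527).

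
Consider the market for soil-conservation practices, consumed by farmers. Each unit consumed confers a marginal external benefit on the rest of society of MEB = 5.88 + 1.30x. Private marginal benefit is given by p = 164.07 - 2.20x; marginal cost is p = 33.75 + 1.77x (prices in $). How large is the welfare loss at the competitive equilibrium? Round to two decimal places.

DWL = $441.48

Market equilibrium (private): 33.75 + 1.77x = 164.07 - 2.20x → x_m = 32.8262.
Social marginal benefit = demand + MEB = 169.95 - 0.90x.
Set SMB = MC: 169.95 - 0.90x = 33.75 + 1.77x → x* = 51.0112.
Between x* and x_m the wedge SMB − MC runs linearly from 0 to MEB(x_m), so the loss is a triangle.
DWL = ½ × 18.1850 × 48.5541 = 441.4782.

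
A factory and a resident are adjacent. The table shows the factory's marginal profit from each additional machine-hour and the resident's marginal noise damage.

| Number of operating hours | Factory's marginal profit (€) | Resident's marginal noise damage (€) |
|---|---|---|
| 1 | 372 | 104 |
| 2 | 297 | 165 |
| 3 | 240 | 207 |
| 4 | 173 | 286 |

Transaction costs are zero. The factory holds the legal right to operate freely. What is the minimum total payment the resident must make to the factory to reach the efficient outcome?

Left alone the factory would choose level 4 (marginal profit stays positive).
Efficient level: k* = 3 (marginal profit ≥ marginal noise damage through 3).
The resident must at least cover the factory's forgone profit from cutting 4→3: 173 = 173.

€173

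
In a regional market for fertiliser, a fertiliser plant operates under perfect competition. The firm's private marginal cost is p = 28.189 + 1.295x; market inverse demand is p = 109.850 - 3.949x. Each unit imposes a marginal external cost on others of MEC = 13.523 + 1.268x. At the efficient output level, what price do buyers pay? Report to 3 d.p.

Social marginal cost = private MC + MEC = 41.712 + 2.563x.
Set SMC = demand: 41.712 + 2.563x = 109.850 - 3.949x → x* = 10.4635.
Consumer price on the demand curve at x*: 109.850 − 3.949×10.4635 = 68.5296.

P = 68.530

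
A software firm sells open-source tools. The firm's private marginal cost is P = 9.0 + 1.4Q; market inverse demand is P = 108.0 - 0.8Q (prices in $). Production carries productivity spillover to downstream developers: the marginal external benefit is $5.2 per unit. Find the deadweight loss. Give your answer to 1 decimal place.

DWL = $6.1

Market equilibrium (private): 9.0 + 1.4Q = 108.0 - 0.8Q → Q_m = 45.0000.
Social marginal cost = private MC − MEB = 3.8 + 1.4Q.
Set SMC = demand: 3.8 + 1.4Q = 108.0 - 0.8Q → Q* = 47.3636.
The welfare-loss triangle has base |Q_m − Q*| and height MEB(Q_m) (the vertical gap between SMC and demand is zero at Q* and MEB at Q_m).
DWL = ½ × 2.3636 × 5.2000 = 6.1454.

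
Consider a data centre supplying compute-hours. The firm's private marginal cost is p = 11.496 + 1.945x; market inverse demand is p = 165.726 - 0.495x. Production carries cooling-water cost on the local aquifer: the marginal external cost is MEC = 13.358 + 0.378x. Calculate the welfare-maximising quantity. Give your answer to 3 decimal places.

Social marginal cost = private MC + MEC = 24.854 + 2.323x.
Set SMC = demand: 24.854 + 2.323x = 165.726 - 0.495x → x* = 49.9901.

x* = 49.990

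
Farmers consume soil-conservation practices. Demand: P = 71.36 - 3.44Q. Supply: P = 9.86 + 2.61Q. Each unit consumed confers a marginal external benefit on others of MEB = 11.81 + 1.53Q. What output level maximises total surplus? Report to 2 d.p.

Social marginal benefit = demand + MEB = 83.17 - 1.91Q.
Set SMB = MC: 83.17 - 1.91Q = 9.86 + 2.61Q → Q* = 16.2190.

Q* = 16.22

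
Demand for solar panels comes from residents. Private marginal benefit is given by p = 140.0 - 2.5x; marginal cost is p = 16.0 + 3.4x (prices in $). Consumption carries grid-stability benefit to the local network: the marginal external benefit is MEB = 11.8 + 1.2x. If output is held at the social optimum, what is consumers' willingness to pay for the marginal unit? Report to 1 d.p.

Social marginal benefit = demand + MEB = 151.8 - 1.3x.
Set SMB = MC: 151.8 - 1.3x = 16.0 + 3.4x → x* = 28.8936.
Consumer price on the demand curve at x*: 140.0 − 2.5×28.8936 = 67.7660.

P = $67.8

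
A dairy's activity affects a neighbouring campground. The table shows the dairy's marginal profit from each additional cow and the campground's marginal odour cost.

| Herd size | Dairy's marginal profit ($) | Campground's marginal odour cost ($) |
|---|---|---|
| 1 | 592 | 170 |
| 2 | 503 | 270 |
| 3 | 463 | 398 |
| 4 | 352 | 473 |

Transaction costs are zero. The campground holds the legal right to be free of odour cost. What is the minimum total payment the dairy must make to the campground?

Efficient level: marginal profit ≥ marginal odour cost through level 3, so k* = 3.
With the campground holding the right, the dairy must at least compensate total damage at k*: 170 + 270 + 398 = 838.

$838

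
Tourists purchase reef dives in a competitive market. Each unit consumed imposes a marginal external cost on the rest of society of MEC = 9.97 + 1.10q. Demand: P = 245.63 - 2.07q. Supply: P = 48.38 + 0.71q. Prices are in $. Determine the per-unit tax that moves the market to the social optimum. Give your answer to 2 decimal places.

tax = $63.06 per unit

Social marginal benefit = demand − MEC = 235.66 - 3.17q.
Set SMB = MC: 235.66 - 3.17q = 48.38 + 0.71q → q* = 48.2680.
The Pigouvian tax equals MEC at q*: 9.97 + 1.10×48.2680 = 63.0648.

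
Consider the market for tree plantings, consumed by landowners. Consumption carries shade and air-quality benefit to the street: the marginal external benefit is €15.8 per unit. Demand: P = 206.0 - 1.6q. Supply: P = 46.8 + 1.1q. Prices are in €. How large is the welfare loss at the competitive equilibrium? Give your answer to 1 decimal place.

Market equilibrium (private): 46.8 + 1.1q = 206.0 - 1.6q → q_m = 58.9630.
Social marginal benefit = demand + MEB = 221.8 - 1.6q.
Set SMB = MC: 221.8 - 1.6q = 46.8 + 1.1q → q* = 64.8148.
Between q* and q_m the wedge SMB − MC runs linearly from 0 to MEB(q_m), so the loss is a triangle.
DWL = ½ × 5.8518 × 15.8000 = 46.2292.

DWL = €46.2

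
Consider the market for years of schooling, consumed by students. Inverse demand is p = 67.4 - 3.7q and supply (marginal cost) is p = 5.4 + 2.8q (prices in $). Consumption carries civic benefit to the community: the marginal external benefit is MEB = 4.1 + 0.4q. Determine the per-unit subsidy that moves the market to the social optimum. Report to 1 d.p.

subsidy = $8.4 per unit

Social marginal benefit = demand + MEB = 71.5 - 3.3q.
Set SMB = MC: 71.5 - 3.3q = 5.4 + 2.8q → q* = 10.8361.
The Pigouvian subsidy equals MEB at q*: 4.1 + 0.4×10.8361 = 8.4344.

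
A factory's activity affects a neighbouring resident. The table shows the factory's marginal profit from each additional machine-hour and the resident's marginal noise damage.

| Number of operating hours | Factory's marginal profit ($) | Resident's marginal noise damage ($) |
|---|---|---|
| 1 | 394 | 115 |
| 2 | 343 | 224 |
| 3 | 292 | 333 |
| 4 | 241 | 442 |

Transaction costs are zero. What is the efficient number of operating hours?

Bargaining reaches the level where marginal profit last exceeds marginal noise damage.
That holds through level 2 (343 ≥ 224) but not at 3 (292 < 333).

2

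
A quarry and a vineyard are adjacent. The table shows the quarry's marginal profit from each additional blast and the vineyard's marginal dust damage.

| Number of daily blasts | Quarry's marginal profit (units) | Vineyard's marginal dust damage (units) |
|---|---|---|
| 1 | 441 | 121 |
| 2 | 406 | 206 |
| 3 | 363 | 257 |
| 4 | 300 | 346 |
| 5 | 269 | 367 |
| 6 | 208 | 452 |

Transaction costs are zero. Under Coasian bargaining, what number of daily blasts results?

Bargaining reaches the level where marginal profit last exceeds marginal dust damage.
That holds through level 3 (363 ≥ 257) but not at 4 (300 < 346).

3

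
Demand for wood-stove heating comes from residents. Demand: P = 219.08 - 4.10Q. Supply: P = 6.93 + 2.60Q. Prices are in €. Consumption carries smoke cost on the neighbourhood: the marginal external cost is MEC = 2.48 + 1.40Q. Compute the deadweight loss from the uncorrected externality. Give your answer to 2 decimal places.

DWL = €135.26

Market equilibrium (private): 6.93 + 2.60Q = 219.08 - 4.10Q → Q_m = 31.6642.
Social marginal benefit = demand − MEC = 216.60 - 5.50Q.
Set SMB = MC: 216.60 - 5.50Q = 6.93 + 2.60Q → Q* = 25.8852.
The welfare-loss triangle has base |Q_m − Q*| and height MEC(Q_m) (the vertical gap between SMB and MC is zero at Q* and MEC at Q_m).
DWL = ½ × 5.7790 × 46.8099 = 135.2572.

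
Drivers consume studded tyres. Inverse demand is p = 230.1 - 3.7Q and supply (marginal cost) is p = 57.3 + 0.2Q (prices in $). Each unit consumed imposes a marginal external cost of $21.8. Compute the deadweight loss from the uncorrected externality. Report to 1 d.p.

Market equilibrium (private): 57.3 + 0.2Q = 230.1 - 3.7Q → Q_m = 44.3077.
Social marginal benefit = demand − MEC = 208.3 - 3.7Q.
Set SMB = MC: 208.3 - 3.7Q = 57.3 + 0.2Q → Q* = 38.7179.
Height of the DWL triangle at Q_m is MC(Q_m) − SMB(Q_m) = MEC(Q_m) = 21.8000.
DWL = ½ × 5.5898 × 21.8000 = 60.9288.

DWL = $60.9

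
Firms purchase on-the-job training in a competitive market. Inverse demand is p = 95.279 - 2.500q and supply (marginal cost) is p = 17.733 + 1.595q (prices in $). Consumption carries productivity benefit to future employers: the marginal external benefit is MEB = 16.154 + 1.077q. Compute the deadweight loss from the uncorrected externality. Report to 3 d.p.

DWL = $221.309

Market equilibrium (private): 17.733 + 1.595q = 95.279 - 2.500q → q_m = 18.9368.
Social marginal benefit = demand + MEB = 111.433 - 1.423q.
Set SMB = MC: 111.433 - 1.423q = 17.733 + 1.595q → q* = 31.0471.
Height of the DWL triangle at q_m is SMB(q_m) − MC(q_m) = MEB(q_m) = 36.5489.
DWL = ½ × 12.1103 × 36.5489 = 221.3091.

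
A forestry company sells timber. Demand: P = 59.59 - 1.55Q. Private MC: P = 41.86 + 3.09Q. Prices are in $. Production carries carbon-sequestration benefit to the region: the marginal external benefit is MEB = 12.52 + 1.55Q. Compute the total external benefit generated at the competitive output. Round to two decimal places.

$59.16

Market equilibrium (private): 41.86 + 3.09Q = 59.59 - 1.55Q → Q_m = 3.8211.
Total external benefit = ∫₀^{Q_m} (12.52 + 1.55Q) dQ = 12.52×3.8211 + ½×1.55×3.8211² = 59.1558.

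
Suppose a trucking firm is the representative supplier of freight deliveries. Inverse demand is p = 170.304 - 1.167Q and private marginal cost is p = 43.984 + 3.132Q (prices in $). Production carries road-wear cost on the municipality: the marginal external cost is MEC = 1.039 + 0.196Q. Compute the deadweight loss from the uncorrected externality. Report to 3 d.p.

DWL = $5.141

Market equilibrium (private): 43.984 + 3.132Q = 170.304 - 1.167Q → Q_m = 29.3836.
Social marginal cost = private MC + MEC = 45.023 + 3.328Q.
Set SMC = demand: 45.023 + 3.328Q = 170.304 - 1.167Q → Q* = 27.8712.
The loss is the area between SMC and demand from Q* to Q_m; with linear curves that's a triangle of height MEC(Q_m).
DWL = ½ × 1.5124 × 6.7982 = 5.1408.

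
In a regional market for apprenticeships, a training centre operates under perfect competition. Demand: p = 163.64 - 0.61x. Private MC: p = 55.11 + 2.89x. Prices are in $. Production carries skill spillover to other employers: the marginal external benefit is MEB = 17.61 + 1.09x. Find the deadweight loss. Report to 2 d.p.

Market equilibrium (private): 55.11 + 2.89x = 163.64 - 0.61x → x_m = 31.0086.
Social marginal cost = private MC − MEB = 37.50 + 1.80x.
Set SMC = demand: 37.50 + 1.80x = 163.64 - 0.61x → x* = 52.3402.
Height of the DWL triangle at x_m is demand(x_m) − SMC(x_m) = MEB(x_m) = 51.4093.
DWL = ½ × 21.3316 × 51.4093 = 548.3213.

DWL = $548.32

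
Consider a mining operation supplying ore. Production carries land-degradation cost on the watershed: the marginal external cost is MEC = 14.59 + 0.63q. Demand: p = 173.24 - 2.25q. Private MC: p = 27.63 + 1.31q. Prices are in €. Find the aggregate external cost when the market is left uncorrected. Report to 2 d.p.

€1123.73

Market equilibrium (private): 27.63 + 1.31q = 173.24 - 2.25q → q_m = 40.9017.
Total external cost = ∫₀^{q_m} (14.59 + 0.63q) dq = 14.59×40.9017 + ½×0.63×40.9017² = 1123.7348.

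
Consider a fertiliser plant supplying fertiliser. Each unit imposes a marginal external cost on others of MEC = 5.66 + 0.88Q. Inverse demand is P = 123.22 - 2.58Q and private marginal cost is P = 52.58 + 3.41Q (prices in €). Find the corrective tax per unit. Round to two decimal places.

tax = €13.98 per unit

Social marginal cost = private MC + MEC = 58.24 + 4.29Q.
Set SMC = demand: 58.24 + 4.29Q = 123.22 - 2.58Q → Q* = 9.4585.
The Pigouvian tax equals MEC at Q*: 5.66 + 0.88×9.4585 = 13.9835.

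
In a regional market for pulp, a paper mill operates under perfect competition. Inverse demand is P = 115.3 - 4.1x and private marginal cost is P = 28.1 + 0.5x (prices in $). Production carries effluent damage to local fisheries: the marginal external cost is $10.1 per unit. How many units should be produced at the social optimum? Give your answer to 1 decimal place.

Social marginal cost = private MC + MEC = 38.2 + 0.5x.
Set SMC = demand: 38.2 + 0.5x = 115.3 - 4.1x → x* = 16.7609.

x* = 16.8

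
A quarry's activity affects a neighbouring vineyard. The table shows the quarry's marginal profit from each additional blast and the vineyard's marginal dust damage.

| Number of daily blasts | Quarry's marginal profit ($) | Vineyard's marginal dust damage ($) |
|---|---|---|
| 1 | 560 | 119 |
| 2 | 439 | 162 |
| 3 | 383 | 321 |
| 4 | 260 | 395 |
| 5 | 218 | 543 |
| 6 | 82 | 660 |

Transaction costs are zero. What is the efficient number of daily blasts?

3

Bargaining reaches the level where marginal profit last exceeds marginal dust damage.
That holds through level 3 (383 ≥ 321) but not at 4 (260 < 395).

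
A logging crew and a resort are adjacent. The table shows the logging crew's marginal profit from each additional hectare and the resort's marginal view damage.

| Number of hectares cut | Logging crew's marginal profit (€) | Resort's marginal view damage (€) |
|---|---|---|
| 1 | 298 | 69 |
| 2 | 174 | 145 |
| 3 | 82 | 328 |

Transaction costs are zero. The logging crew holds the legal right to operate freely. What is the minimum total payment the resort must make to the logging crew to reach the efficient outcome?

€82

Left alone the logging crew would choose level 3 (marginal profit stays positive).
Efficient level: k* = 2 (marginal profit ≥ marginal view damage through 2).
The resort must at least cover the logging crew's forgone profit from cutting 3→2: 82 = 82.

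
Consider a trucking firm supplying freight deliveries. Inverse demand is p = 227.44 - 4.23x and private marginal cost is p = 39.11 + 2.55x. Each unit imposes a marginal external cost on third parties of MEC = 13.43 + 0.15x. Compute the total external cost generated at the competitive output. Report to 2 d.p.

Market equilibrium (private): 39.11 + 2.55x = 227.44 - 4.23x → x_m = 27.7773.
Total external cost = ∫₀^{x_m} (13.43 + 0.15x) dx = 13.43×27.7773 + ½×0.15×27.7773² = 430.9175.

430.92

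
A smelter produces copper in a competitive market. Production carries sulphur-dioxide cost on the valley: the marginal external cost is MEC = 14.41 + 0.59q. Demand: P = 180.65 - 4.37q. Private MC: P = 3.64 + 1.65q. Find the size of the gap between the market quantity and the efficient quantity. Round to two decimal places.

Market equilibrium (private): 3.64 + 1.65q = 180.65 - 4.37q → q_m = 29.4037.
Social marginal cost = private MC + MEC = 18.05 + 2.24q.
Set SMC = demand: 18.05 + 2.24q = 180.65 - 4.37q → q* = 24.5991.
Gap = |29.4037 − 24.5991| = 4.8046.

4.80 units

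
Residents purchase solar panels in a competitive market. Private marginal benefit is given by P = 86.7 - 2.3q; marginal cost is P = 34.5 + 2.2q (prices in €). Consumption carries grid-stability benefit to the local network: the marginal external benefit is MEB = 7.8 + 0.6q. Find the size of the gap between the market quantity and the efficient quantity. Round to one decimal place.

Market equilibrium (private): 34.5 + 2.2q = 86.7 - 2.3q → q_m = 11.6000.
Social marginal benefit = demand + MEB = 94.5 - 1.7q.
Set SMB = MC: 94.5 - 1.7q = 34.5 + 2.2q → q* = 15.3846.
Gap = |11.6000 − 15.3846| = 3.7846.

3.8 units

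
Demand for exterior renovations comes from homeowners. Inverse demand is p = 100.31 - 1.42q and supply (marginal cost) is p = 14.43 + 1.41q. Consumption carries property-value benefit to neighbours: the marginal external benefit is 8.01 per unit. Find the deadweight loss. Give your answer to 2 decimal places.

Market equilibrium (private): 14.43 + 1.41q = 100.31 - 1.42q → q_m = 30.3463.
Social marginal benefit = demand + MEB = 108.32 - 1.42q.
Set SMB = MC: 108.32 - 1.42q = 14.43 + 1.41q → q* = 33.1767.
Height of the DWL triangle at q_m is SMB(q_m) − MC(q_m) = MEB(q_m) = 8.0100.
DWL = ½ × 2.8304 × 8.0100 = 11.3358.

DWL = 11.34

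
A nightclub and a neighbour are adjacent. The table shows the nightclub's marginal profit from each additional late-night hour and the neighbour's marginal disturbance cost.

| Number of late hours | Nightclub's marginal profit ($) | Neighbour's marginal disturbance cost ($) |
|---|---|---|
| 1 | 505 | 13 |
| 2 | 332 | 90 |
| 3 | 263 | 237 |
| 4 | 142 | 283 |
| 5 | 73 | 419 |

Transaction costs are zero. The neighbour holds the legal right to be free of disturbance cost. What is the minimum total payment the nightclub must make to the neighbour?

Efficient level: marginal profit ≥ marginal disturbance cost through level 3, so k* = 3.
With the neighbour holding the right, the nightclub must at least compensate total damage at k*: 13 + 90 + 237 = 340.

$340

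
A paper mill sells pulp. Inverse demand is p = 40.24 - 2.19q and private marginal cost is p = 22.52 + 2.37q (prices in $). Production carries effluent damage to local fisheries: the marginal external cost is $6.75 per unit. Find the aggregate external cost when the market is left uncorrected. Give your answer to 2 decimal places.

Market equilibrium (private): 22.52 + 2.37q = 40.24 - 2.19q → q_m = 3.8860.
Total external cost = MEC × q_m = 6.75 × 3.8860 = 26.2305.

$26.23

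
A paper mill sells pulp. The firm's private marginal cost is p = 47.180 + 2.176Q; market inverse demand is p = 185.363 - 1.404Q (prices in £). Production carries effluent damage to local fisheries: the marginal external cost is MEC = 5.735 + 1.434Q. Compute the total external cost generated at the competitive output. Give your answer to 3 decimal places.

Market equilibrium (private): 47.180 + 2.176Q = 185.363 - 1.404Q → Q_m = 38.5986.
Total external cost = ∫₀^{Q_m} (5.735 + 1.434Q) dQ = 5.735×38.5986 + ½×1.434×38.5986² = 1289.5868.

£1289.587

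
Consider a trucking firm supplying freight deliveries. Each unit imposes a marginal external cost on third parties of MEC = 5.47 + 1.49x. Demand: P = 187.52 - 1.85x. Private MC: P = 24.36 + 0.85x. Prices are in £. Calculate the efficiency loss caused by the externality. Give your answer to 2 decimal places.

DWL = £1088.57

Market equilibrium (private): 24.36 + 0.85x = 187.52 - 1.85x → x_m = 60.4296.
Social marginal cost = private MC + MEC = 29.83 + 2.34x.
Set SMC = demand: 29.83 + 2.34x = 187.52 - 1.85x → x* = 37.6348.
The welfare-loss triangle has base |x_m − x*| and height MEC(x_m) (the vertical gap between SMC and demand is zero at x* and MEC at x_m).
DWL = ½ × 22.7948 × 95.5101 = 1088.5668.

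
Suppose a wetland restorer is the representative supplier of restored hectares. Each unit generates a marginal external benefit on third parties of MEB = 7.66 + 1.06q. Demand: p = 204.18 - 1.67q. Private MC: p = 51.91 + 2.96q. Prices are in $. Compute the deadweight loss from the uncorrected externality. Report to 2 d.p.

DWL = $253.23

Market equilibrium (private): 51.91 + 2.96q = 204.18 - 1.67q → q_m = 32.8877.
Social marginal cost = private MC − MEB = 44.25 + 1.90q.
Set SMC = demand: 44.25 + 1.90q = 204.18 - 1.67q → q* = 44.7983.
The loss is the area between SMC and demand from q* to q_m; with linear curves that's a triangle of height MEB(q_m).
DWL = ½ × 11.9106 × 42.5210 = 253.2253.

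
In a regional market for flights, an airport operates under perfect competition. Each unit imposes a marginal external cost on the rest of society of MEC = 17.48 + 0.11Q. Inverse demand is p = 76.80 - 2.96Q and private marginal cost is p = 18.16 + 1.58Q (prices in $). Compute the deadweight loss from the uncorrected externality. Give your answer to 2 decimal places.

DWL = $38.41

Market equilibrium (private): 18.16 + 1.58Q = 76.80 - 2.96Q → Q_m = 12.9163.
Social marginal cost = private MC + MEC = 35.64 + 1.69Q.
Set SMC = demand: 35.64 + 1.69Q = 76.80 - 2.96Q → Q* = 8.8516.
The loss is the area between SMC and demand from Q* to Q_m; with linear curves that's a triangle of height MEC(Q_m).
DWL = ½ × 4.0647 × 18.9008 = 38.4130.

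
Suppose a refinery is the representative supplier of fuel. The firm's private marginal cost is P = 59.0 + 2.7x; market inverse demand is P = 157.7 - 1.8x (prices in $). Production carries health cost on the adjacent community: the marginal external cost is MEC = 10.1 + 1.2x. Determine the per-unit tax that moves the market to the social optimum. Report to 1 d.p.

Social marginal cost = private MC + MEC = 69.1 + 3.9x.
Set SMC = demand: 69.1 + 3.9x = 157.7 - 1.8x → x* = 15.5439.
The Pigouvian tax equals MEC at x*: 10.1 + 1.2×15.5439 = 28.7527.

tax = $28.8 per unit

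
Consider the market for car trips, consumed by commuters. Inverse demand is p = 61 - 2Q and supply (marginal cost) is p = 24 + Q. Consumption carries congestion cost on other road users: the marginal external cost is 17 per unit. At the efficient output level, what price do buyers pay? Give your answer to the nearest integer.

Social marginal benefit = demand − MEC = 44 - 2Q.
Set SMB = MC: 44 - 2Q = 24 + Q → Q* = 6.6667.
Consumer price on the demand curve at Q*: 61 − 2×6.6667 = 47.6666.

P = 48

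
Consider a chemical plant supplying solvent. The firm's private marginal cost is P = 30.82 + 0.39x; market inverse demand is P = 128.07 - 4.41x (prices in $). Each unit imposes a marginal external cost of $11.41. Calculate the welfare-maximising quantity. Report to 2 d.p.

x* = 17.88

Social marginal cost = private MC + MEC = 42.23 + 0.39x.
Set SMC = demand: 42.23 + 0.39x = 128.07 - 4.41x → x* = 17.8833.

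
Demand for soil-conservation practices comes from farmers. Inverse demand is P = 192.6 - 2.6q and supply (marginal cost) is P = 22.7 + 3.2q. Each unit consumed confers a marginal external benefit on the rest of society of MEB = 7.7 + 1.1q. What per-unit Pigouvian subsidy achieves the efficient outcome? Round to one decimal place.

Social marginal benefit = demand + MEB = 200.3 - 1.5q.
Set SMB = MC: 200.3 - 1.5q = 22.7 + 3.2q → q* = 37.7872.
The Pigouvian subsidy equals MEB at q*: 7.7 + 1.1×37.7872 = 49.2659.

subsidy = 49.3 per unit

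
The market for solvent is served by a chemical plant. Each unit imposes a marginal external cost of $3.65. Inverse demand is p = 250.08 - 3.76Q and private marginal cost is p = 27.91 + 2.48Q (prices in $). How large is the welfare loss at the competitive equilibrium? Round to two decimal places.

DWL = $1.07

Market equilibrium (private): 27.91 + 2.48Q = 250.08 - 3.76Q → Q_m = 35.6042.
Social marginal cost = private MC + MEC = 31.56 + 2.48Q.
Set SMC = demand: 31.56 + 2.48Q = 250.08 - 3.76Q → Q* = 35.0192.
Height of the DWL triangle at Q_m is SMC(Q_m) − demand(Q_m) = MEC(Q_m) = 3.6500.
DWL = ½ × 0.5850 × 3.6500 = 1.0676.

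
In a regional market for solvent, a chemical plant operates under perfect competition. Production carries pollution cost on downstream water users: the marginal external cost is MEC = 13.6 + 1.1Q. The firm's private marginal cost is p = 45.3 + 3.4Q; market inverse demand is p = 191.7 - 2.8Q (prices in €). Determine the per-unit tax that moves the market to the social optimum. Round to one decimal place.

tax = €33.6 per unit

Social marginal cost = private MC + MEC = 58.9 + 4.5Q.
Set SMC = demand: 58.9 + 4.5Q = 191.7 - 2.8Q → Q* = 18.1918.
The Pigouvian tax equals MEC at Q*: 13.6 + 1.1×18.1918 = 33.6110.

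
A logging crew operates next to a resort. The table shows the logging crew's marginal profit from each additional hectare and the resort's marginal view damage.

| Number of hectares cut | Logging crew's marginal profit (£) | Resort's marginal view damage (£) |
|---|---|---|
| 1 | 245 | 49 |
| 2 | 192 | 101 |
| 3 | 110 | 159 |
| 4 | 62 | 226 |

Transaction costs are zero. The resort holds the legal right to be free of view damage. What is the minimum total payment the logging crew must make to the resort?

Efficient level: marginal profit ≥ marginal view damage through level 2, so k* = 2.
With the resort holding the right, the logging crew must at least compensate total damage at k*: 49 + 101 = 150.

£150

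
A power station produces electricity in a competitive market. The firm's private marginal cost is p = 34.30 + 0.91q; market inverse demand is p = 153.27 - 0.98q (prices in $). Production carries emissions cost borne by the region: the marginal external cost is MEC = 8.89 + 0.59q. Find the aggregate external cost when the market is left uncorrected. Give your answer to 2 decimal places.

Market equilibrium (private): 34.30 + 0.91q = 153.27 - 0.98q → q_m = 62.9471.
Total external cost = ∫₀^{q_m} (8.89 + 0.59q) dq = 8.89×62.9471 + ½×0.59×62.9471² = 1728.4893.

$1728.49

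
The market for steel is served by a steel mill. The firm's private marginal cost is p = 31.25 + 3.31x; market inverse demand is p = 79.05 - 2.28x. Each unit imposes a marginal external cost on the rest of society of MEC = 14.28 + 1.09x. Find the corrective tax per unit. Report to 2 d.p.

tax = 19.75 per unit

Social marginal cost = private MC + MEC = 45.53 + 4.40x.
Set SMC = demand: 45.53 + 4.40x = 79.05 - 2.28x → x* = 5.0180.
The Pigouvian tax equals MEC at x*: 14.28 + 1.09×5.0180 = 19.7496.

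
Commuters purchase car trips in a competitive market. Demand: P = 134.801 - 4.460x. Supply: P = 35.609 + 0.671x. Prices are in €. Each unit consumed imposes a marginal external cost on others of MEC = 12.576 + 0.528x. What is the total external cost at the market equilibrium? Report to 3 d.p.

€341.781

Market equilibrium (private): 35.609 + 0.671x = 134.801 - 4.460x → x_m = 19.3319.
Total external cost = ∫₀^{x_m} (12.576 + 0.528x) dx = 12.576×19.3319 + ½×0.528×19.3319² = 341.7807.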